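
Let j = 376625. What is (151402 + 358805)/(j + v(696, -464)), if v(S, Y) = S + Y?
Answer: 170069/125619 ≈ 1.3538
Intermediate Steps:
(151402 + 358805)/(j + v(696, -464)) = (151402 + 358805)/(376625 + (696 - 464)) = 510207/(376625 + 232) = 510207/376857 = 510207*(1/376857) = 170069/125619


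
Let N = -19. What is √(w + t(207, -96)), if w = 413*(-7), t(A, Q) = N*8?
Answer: I*√3043 ≈ 55.163*I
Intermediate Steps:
t(A, Q) = -152 (t(A, Q) = -19*8 = -152)
w = -2891
√(w + t(207, -96)) = √(-2891 - 152) = √(-3043) = I*√3043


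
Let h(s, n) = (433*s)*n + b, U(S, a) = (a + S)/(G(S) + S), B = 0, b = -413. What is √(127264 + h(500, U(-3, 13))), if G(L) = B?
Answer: I*√5353341/3 ≈ 771.24*I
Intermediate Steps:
G(L) = 0
U(S, a) = (S + a)/S (U(S, a) = (a + S)/(0 + S) = (S + a)/S)
h(s, n) = -413 + 433*n*s (h(s, n) = (433*s)*n - 413 = 433*n*s - 413 = -413 + 433*n*s)
√(127264 + h(500, U(-3, 13))) = √(127264 + (-413 + 433*((-3 + 13)/(-3))*500)) = √(127264 + (-413 + 433*(-⅓*10)*500)) = √(127264 + (-413 + 433*(-10/3)*500)) = √(127264 + (-413 - 2165000/3)) = √(127264 - 2166239/3) = √(-1784447/3) = I*√5353341/3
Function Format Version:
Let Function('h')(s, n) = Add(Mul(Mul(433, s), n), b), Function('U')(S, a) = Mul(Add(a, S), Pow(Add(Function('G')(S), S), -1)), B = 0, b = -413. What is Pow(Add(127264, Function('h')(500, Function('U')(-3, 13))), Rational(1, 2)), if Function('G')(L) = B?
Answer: Mul(Rational(1, 3), I, Pow(5353341, Rational(1, 2))) ≈ Mul(771.24, I)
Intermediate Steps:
Function('G')(L) = 0
Function('U')(S, a) = Mul(Pow(S, -1), Add(S, a)) (Function('U')(S, a) = Mul(Add(a, S), Pow(Add(0, S), -1)) = Mul(Add(S, a), Pow(S, -1)) = Mul(Pow(S, -1), Add(S, a)))
Function('h')(s, n) = Add(-413, Mul(433, n, s)) (Function('h')(s, n) = Add(Mul(Mul(433, s), n), -413) = Add(Mul(433, n, s), -413) = Add(-413, Mul(433, n, s)))
Pow(Add(127264, Function('h')(500, Function('U')(-3, 13))), Rational(1, 2)) = Pow(Add(127264, Add(-413, Mul(433, Mul(Pow(-3, -1), Add(-3, 13)), 500))), Rational(1, 2)) = Pow(Add(127264, Add(-413, Mul(433, Mul(Rational(-1, 3), 10), 500))), Rational(1, 2)) = Pow(Add(127264, Add(-413, Mul(433, Rational(-10, 3), 500))), Rational(1, 2)) = Pow(Add(127264, Add(-413, Rational(-2165000, 3))), Rational(1, 2)) = Pow(Add(127264, Rational(-2166239, 3)), Rational(1, 2)) = Pow(Rational(-1784447, 3), Rational(1, 2)) = Mul(Rational(1, 3), I, Pow(5353341, Rational(1, 2)))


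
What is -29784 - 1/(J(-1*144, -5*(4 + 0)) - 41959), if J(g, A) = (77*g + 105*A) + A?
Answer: -1643093927/55167 ≈ -29784.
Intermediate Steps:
J(g, A) = 77*g + 106*A
-29784 - 1/(J(-1*144, -5*(4 + 0)) - 41959) = -29784 - 1/((77*(-1*144) + 106*(-5*(4 + 0))) - 41959) = -29784 - 1/((77*(-144) + 106*(-5*4)) - 41959) = -29784 - 1/((-11088 + 106*(-20)) - 41959) = -29784 - 1/((-11088 - 2120) - 41959) = -29784 - 1/(-13208 - 41959) = -29784 - 1/(-55167) = -29784 - 1*(-1/55167) = -29784 + 1/55167 = -1643093927/55167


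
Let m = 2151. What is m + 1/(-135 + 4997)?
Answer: 10458163/4862 ≈ 2151.0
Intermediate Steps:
m + 1/(-135 + 4997) = 2151 + 1/(-135 + 4997) = 2151 + 1/4862 = 10458163/4862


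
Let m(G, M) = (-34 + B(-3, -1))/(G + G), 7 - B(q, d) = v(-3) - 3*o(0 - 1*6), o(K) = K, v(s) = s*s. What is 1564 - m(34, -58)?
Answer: 53203/34 ≈ 1564.8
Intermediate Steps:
v(s) = s²
B(q, d) = -20 (B(q, d) = 7 - ((-3)² - 3*(0 - 1*6)) = 7 - (9 - 3*(0 - 6)) = 7 - (9 - 3*(-6)) = 7 - (9 + 18) = 7 - 1*27 = 7 - 27 = -20)
m(G, M) = -27/G (m(G, M) = (-34 - 20)/(G + G) = -54*1/(2*G) = -27/G)
1564 - m(34, -58) = 1564 - (-27)/34 = 1564 - 1*(-27/34) = 1564 + 27/34 = 53203/34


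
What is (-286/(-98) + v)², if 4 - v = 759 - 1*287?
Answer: 519338521/2401 ≈ 2.1630e+5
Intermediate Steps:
v = -468 (v = 4 - (759 - 1*287) = 4 - (759 - 287) = 4 - 1*472 = 4 - 472 = -468)
(-286/(-98) + v)² = (-286/(-98) - 468)² = (-286*(-1/98) - 468)² = (143/49 - 468)² = (-22789/49)² = 519338521/2401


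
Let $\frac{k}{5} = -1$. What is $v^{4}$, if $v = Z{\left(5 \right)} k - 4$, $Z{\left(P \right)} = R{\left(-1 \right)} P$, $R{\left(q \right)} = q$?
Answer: $194481$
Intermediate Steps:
$k = -5$ ($k = 5 \left(-1\right) = -5$)
$Z{\left(P \right)} = - P$
$v = 21$ ($v = \left(-1\right) 5 \left(-5\right) - 4 = \left(-5\right) \left(-5\right) - 4 = 25 - 4 = 21$)
$v^{4} = 21^{4} = 194481$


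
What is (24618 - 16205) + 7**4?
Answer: 10814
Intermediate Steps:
(24618 - 16205) + 7**4 = 8413 + 2401 = 10814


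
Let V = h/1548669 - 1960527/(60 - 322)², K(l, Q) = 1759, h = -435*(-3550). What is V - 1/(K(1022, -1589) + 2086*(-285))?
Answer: -578960393540341659/21004494218624612 ≈ -27.564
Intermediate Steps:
h = 1544250
V = -976734630521/35435611612 (V = 1544250/1548669 - 1960527/(60 - 322)² = 1544250*(1/1548669) - 1960527/((-262)²) = 514750/516223 - 1960527/68644 = -976734630521/35435611612 ≈ -27.564)
V - 1/(K(1022, -1589) + 2086*(-285)) = -976734630521/35435611612 - 1/(1759 + 2086*(-285)) = -976734630521/35435611612 - 1/(1759 - 594510) = -976734630521/35435611612 - 1/(-592751) = -976734630521/35435611612 - 1*(-1/592751) = -976734630521/35435611612 + 1/592751 = -578960393540341659/21004494218624612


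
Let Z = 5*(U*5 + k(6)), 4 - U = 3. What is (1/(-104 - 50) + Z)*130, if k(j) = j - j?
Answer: 250185/77 ≈ 3249.2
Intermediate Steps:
U = 1 (U = 4 - 1*3 = 4 - 3 = 1)
k(j) = 0
Z = 25 (Z = 5*(1*5 + 0) = 5*(5 + 0) = 5*5 = 25)
(1/(-104 - 50) + Z)*130 = (1/(-104 - 50) + 25)*130 = (1/(-154) + 25)*130 = (-1/154 + 25)*130 = (3849/154)*130 = 250185/77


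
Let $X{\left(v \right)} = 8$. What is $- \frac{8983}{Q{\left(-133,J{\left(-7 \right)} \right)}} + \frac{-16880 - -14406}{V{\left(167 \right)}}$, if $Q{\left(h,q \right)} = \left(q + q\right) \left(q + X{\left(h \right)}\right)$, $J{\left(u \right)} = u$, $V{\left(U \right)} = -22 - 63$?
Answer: $\frac{798191}{1190} \approx 670.75$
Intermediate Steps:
$V{\left(U \right)} = -85$
$Q{\left(h,q \right)} = 2 q \left(8 + q\right)$ ($Q{\left(h,q \right)} = \left(q + q\right) \left(q + 8\right) = 2 q \left(8 + q\right)$)
$- \frac{8983}{Q{\left(-133,J{\left(-7 \right)} \right)}} + \frac{-16880 - -14406}{V{\left(167 \right)}} = - \frac{8983}{2 \left(-7\right) \left(8 - 7\right)} + \frac{-16880 - -14406}{-85} = - \frac{8983}{2 \left(-7\right) 1} + \left(-16880 + 14406\right) \left(- \frac{1}{85}\right) = - \frac{8983}{-14} - - \frac{2474}{85} = \left(-8983\right) \left(- \frac{1}{14}\right) + \frac{2474}{85} = \frac{8983}{14} + \frac{2474}{85} = \frac{798191}{1190}$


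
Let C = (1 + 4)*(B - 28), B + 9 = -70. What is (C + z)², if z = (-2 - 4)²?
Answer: 249001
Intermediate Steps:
B = -79 (B = -9 - 70 = -79)
z = 36 (z = (-6)² = 36)
C = -535 (C = (1 + 4)*(-79 - 28) = 5*(-107) = -535)
(C + z)² = (-535 + 36)² = (-499)² = 249001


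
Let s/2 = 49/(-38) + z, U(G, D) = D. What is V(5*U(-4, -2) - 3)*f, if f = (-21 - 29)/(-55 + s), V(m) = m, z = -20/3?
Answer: -18525/2021 ≈ -9.1663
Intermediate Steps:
z = -20/3 (z = -20*⅓ = -20/3 ≈ -6.6667)
s = -907/57 (s = 2*(49/(-38) - 20/3) = 2*(49*(-1/38) - 20/3) = 2*(-49/38 - 20/3) = 2*(-907/114) = -907/57 ≈ -15.912)
f = 1425/2021 (f = (-21 - 29)/(-55 - 907/57) = -50/(-4042/57) = -50*(-57/4042) = 1425/2021 ≈ 0.70510)
V(5*U(-4, -2) - 3)*f = (5*(-2) - 3)*(1425/2021) = (-10 - 3)*(1425/2021) = -13*1425/2021 = -18525/2021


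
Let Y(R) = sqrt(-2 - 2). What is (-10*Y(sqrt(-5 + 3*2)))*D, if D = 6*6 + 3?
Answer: -780*I ≈ -780.0*I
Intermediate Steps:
D = 39 (D = 36 + 3 = 39)
Y(R) = 2*I (Y(R) = sqrt(-4) = 2*I)
(-10*Y(sqrt(-5 + 3*2)))*D = -20*I*39 = -780*I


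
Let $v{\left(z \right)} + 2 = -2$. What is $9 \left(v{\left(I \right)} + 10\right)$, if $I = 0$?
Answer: $54$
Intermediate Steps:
$v{\left(z \right)} = -4$ ($v{\left(z \right)} = -2 - 2 = -4$)
$9 \left(v{\left(I \right)} + 10\right) = 9 \left(-4 + 10\right) = 9 \cdot 6 = 54$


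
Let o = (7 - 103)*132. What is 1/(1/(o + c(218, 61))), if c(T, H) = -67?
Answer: -12739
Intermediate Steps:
o = -12672 (o = -96*132 = -12672)
1/(1/(o + c(218, 61))) = 1/(1/(-12672 - 67)) = 1/(1/(-12739)) = 1/(-1/12739) = -12739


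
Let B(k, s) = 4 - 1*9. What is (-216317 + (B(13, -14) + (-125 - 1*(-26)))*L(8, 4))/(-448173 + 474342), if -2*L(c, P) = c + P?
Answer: -215693/26169 ≈ -8.2423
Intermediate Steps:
L(c, P) = -P/2 - c/2 (L(c, P) = -(c + P)/2 = -(P + c)/2 = -P/2 - c/2)
B(k, s) = -5 (B(k, s) = 4 - 9 = -5)
(-216317 + (B(13, -14) + (-125 - 1*(-26)))*L(8, 4))/(-448173 + 474342) = (-216317 + (-5 + (-125 - 1*(-26)))*(-½*4 - ½*8))/(-448173 + 474342) = (-216317 + (-5 + (-125 + 26))*(-2 - 4))/26169 = (-216317 + (-5 - 99)*(-6))*(1/26169) = (-216317 - 104*(-6))*(1/26169) = (-216317 + 624)*(1/26169) = -215693*1/26169 = -215693/26169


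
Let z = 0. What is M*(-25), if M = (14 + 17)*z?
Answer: 0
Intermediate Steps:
M = 0 (M = (14 + 17)*0 = 31*0 = 0)
M*(-25) = 0*(-25) = 0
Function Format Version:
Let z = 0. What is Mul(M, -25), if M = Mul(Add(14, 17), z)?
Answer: 0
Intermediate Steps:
M = 0 (M = Mul(Add(14, 17), 0) = Mul(31, 0) = 0)
Mul(M, -25) = Mul(0, -25) = 0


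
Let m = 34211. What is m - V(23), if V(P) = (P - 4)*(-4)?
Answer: 34287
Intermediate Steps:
V(P) = 16 - 4*P (V(P) = (-4 + P)*(-4) = 16 - 4*P)
m - V(23) = 34211 - (16 - 4*23) = 34211 - (16 - 92) = 34211 - 1*(-76) = 34211 + 76 = 34287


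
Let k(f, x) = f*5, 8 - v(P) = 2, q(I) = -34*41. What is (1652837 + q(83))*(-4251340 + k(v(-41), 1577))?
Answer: -7020796140330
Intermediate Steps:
q(I) = -1394
v(P) = 6 (v(P) = 8 - 1*2 = 8 - 2 = 6)
k(f, x) = 5*f
(1652837 + q(83))*(-4251340 + k(v(-41), 1577)) = (1652837 - 1394)*(-4251340 + 5*6) = 1651443*(-4251340 + 30) = 1651443*(-4251310) = -7020796140330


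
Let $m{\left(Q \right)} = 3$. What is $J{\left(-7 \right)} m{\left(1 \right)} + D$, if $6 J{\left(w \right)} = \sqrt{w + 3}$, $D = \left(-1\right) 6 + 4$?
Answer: $-2 + i \approx -2.0 + 1.0 i$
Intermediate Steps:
$D = -2$ ($D = -6 + 4 = -2$)
$J{\left(w \right)} = \frac{\sqrt{3 + w}}{6}$ ($J{\left(w \right)} = \frac{\sqrt{w + 3}}{6} = \frac{\sqrt{3 + w}}{6}$)
$J{\left(-7 \right)} m{\left(1 \right)} + D = \frac{\sqrt{3 - 7}}{6} \cdot 3 - 2 = \frac{\sqrt{-4}}{6} \cdot 3 - 2 = \frac{2 i}{6} \cdot 3 - 2 = \frac{i}{3} \cdot 3 - 2 = i - 2 = -2 + i$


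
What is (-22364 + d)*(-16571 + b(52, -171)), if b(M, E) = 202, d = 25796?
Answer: -56178408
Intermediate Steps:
(-22364 + d)*(-16571 + b(52, -171)) = (-22364 + 25796)*(-16571 + 202) = 3432*(-16369) = -56178408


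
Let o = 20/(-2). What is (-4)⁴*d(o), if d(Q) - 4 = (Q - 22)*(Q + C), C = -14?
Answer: 197632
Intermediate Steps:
o = -10 (o = 20*(-½) = -10)
d(Q) = 4 + (-22 + Q)*(-14 + Q) (d(Q) = 4 + (Q - 22)*(Q - 14) = 4 + (-22 + Q)*(-14 + Q))
(-4)⁴*d(o) = (-4)⁴*(312 + (-10)² - 36*(-10)) = 256*(312 + 100 + 360) = 256*772 = 197632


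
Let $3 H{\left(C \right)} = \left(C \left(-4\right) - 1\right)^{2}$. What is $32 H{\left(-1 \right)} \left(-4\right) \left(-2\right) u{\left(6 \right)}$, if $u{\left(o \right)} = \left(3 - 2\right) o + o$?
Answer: $9216$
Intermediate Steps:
$H{\left(C \right)} = \frac{\left(-1 - 4 C\right)^{2}}{3}$ ($H{\left(C \right)} = \frac{\left(C \left(-4\right) - 1\right)^{2}}{3} = \frac{\left(- 4 C - 1\right)^{2}}{3} = \frac{\left(-1 - 4 C\right)^{2}}{3}$)
$u{\left(o \right)} = 2 o$ ($u{\left(o \right)} = 1 o + o = o + o = 2 o$)
$32 H{\left(-1 \right)} \left(-4\right) \left(-2\right) u{\left(6 \right)} = 32 \frac{\left(1 + 4 \left(-1\right)\right)^{2}}{3} \left(-4\right) \left(-2\right) 2 \cdot 6 = 32 \frac{\left(1 - 4\right)^{2}}{3} \left(-4\right) \left(-2\right) 12 = 32 \frac{\left(-3\right)^{2}}{3} \left(-4\right) \left(-2\right) 12 = 32 \cdot \frac{1}{3} \cdot 9 \left(-4\right) \left(-2\right) 12 = 32 \cdot 3 \left(-4\right) \left(-2\right) 12 = 32 \left(\left(-12\right) \left(-2\right)\right) 12 = 32 \cdot 24 \cdot 12 = 768 \cdot 12 = 9216$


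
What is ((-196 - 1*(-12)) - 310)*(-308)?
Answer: 152152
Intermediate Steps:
((-196 - 1*(-12)) - 310)*(-308) = ((-196 + 12) - 310)*(-308) = (-184 - 310)*(-308) = -494*(-308) = 152152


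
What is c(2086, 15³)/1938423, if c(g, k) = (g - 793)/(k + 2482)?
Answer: 431/3784447837 ≈ 1.1389e-7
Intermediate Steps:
c(g, k) = (-793 + g)/(2482 + k)
c(2086, 15³)/1938423 = ((-793 + 2086)/(2482 + 15³))/1938423 = (1293/(2482 + 3375))*(1/1938423) = (1293/5857)*(1/1938423) = 431/3784447837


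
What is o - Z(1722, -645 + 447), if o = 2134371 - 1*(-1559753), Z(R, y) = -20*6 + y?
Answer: 3694442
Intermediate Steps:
Z(R, y) = -120 + y
o = 3694124 (o = 2134371 + 1559753 = 3694124)
o - Z(1722, -645 + 447) = 3694124 - (-120 + (-645 + 447)) = 3694124 - (-120 - 198) = 3694124 - 1*(-318) = 3694124 + 318 = 3694442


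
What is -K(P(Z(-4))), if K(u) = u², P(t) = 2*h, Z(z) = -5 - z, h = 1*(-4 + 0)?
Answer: -64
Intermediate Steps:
h = -4 (h = 1*(-4) = -4)
P(t) = -8 (P(t) = 2*(-4) = -8)
-K(P(Z(-4))) = -1*(-8)² = -1*64 = -64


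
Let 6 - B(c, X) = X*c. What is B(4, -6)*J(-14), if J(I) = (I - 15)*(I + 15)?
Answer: -870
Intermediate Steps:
J(I) = (-15 + I)*(15 + I)
B(c, X) = 6 - X*c
B(4, -6)*J(-14) = (6 - 1*(-6)*4)*(-225 + (-14)**2) = (6 + 24)*(-225 + 196) = 30*(-29) = -870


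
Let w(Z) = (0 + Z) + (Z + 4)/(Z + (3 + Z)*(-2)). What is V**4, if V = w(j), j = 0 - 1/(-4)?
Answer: 3418801/100000000 ≈ 0.034188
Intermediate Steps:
j = 1/4 (j = 0 - (-1)/4 = 0 - 1*(-1/4) = 0 + 1/4 = 1/4 ≈ 0.25000)
w(Z) = Z + (4 + Z)/(-6 - Z) (w(Z) = Z + (4 + Z)/(Z + (-6 - 2*Z)) = Z + (4 + Z)/(-6 - Z))
V = -43/100 (V = (-4 + (1/4)**2 + 5*(1/4))/(6 + 1/4) = (-4 + 1/16 + 5/4)/(25/4) = (4/25)*(-43/16) = -43/100 ≈ -0.43000)
V**4 = (-43/100)**4 = 3418801/100000000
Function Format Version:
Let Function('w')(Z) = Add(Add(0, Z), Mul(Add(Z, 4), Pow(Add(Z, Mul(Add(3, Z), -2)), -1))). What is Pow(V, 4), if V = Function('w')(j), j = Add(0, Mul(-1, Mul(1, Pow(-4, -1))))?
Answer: Rational(3418801, 100000000) ≈ 0.034188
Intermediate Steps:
j = Rational(1, 4) (j = Add(0, Mul(-1, Mul(1, Rational(-1, 4)))) = Add(0, Mul(-1, Rational(-1, 4))) = Add(0, Rational(1, 4)) = Rational(1, 4) ≈ 0.25000)
Function('w')(Z) = Add(Z, Mul(Pow(Add(-6, Mul(-1, Z)), -1), Add(4, Z))) (Function('w')(Z) = Add(Z, Mul(Add(4, Z), Pow(Add(Z, Add(-6, Mul(-2, Z))), -1))) = Add(Z, Mul(Add(4, Z), Pow(Add(-6, Mul(-1, Z)), -1))) = Add(Z, Mul(Pow(Add(-6, Mul(-1, Z)), -1), Add(4, Z))))
V = Rational(-43, 100) (V = Mul(Pow(Add(6, Rational(1, 4)), -1), Add(-4, Pow(Rational(1, 4), 2), Mul(5, Rational(1, 4)))) = Mul(Pow(Rational(25, 4), -1), Add(-4, Rational(1, 16), Rational(5, 4))) = Mul(Rational(4, 25), Rational(-43, 16)) = Rational(-43, 100) ≈ -0.43000)
Pow(V, 4) = Pow(Rational(-43, 100), 4) = Rational(3418801, 100000000)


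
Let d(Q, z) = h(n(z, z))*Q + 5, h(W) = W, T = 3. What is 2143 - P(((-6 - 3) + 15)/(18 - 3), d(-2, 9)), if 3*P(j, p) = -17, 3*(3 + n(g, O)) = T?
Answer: 6446/3 ≈ 2148.7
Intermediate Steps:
n(g, O) = -2 (n(g, O) = -3 + (⅓)*3 = -3 + 1 = -2)
d(Q, z) = 5 - 2*Q (d(Q, z) = -2*Q + 5 = 5 - 2*Q)
P(j, p) = -17/3 (P(j, p) = (⅓)*(-17) = -17/3)
2143 - P(((-6 - 3) + 15)/(18 - 3), d(-2, 9)) = 2143 - 1*(-17/3) = 2143 + 17/3 = 6446/3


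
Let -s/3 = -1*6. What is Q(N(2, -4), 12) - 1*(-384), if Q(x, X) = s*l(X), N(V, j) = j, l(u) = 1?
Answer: 402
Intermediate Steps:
s = 18 (s = -(-3)*6 = -3*(-6) = 18)
Q(x, X) = 18 (Q(x, X) = 18*1 = 18)
Q(N(2, -4), 12) - 1*(-384) = 18 - 1*(-384) = 18 + 384 = 402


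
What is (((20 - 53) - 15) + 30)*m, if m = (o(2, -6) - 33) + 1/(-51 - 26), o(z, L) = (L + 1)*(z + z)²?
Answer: 156636/77 ≈ 2034.2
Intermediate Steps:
o(z, L) = 4*z²*(1 + L) (o(z, L) = (1 + L)*(2*z)² = (1 + L)*(4*z²) = 4*z²*(1 + L))
m = -8702/77 (m = (4*2²*(1 - 6) - 33) + 1/(-51 - 26) = (4*4*(-5) - 33) + 1/(-77) = (-80 - 33) - 1/77 = -113 - 1/77 = -8702/77 ≈ -113.01)
(((20 - 53) - 15) + 30)*m = (((20 - 53) - 15) + 30)*(-8702/77) = ((-33 - 15) + 30)*(-8702/77) = (-48 + 30)*(-8702/77) = -18*(-8702/77) = 156636/77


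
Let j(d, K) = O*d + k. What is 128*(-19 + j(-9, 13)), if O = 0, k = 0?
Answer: -2432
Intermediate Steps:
j(d, K) = 0 (j(d, K) = 0*d + 0 = 0 + 0 = 0)
128*(-19 + j(-9, 13)) = 128*(-19 + 0) = 128*(-19) = -2432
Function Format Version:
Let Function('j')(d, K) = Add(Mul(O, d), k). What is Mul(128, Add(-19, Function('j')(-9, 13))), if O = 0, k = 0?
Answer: -2432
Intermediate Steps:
Function('j')(d, K) = 0 (Function('j')(d, K) = Add(Mul(0, d), 0) = Add(0, 0) = 0)
Mul(128, Add(-19, Function('j')(-9, 13))) = Mul(128, Add(-19, 0)) = Mul(128, -19) = -2432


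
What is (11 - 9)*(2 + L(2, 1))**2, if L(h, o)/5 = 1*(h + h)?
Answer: 968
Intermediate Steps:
L(h, o) = 10*h (L(h, o) = 5*(1*(h + h)) = 5*(1*(2*h)) = 5*(2*h) = 10*h)
(11 - 9)*(2 + L(2, 1))**2 = (11 - 9)*(2 + 10*2)**2 = 2*(2 + 20)**2 = 2*22**2 = 2*484 = 968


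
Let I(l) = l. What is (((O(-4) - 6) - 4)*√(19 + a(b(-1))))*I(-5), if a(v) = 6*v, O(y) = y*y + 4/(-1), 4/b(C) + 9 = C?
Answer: -2*√415 ≈ -40.743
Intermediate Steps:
b(C) = 4/(-9 + C)
O(y) = -4 + y² (O(y) = y² + 4*(-1) = y² - 4 = -4 + y²)
(((O(-4) - 6) - 4)*√(19 + a(b(-1))))*I(-5) = ((((-4 + (-4)²) - 6) - 4)*√(19 + 6*(4/(-9 - 1))))*(-5) = ((((-4 + 16) - 6) - 4)*√(19 + 6*(4/(-10))))*(-5) = (((12 - 6) - 4)*√(19 + 6*(4*(-⅒))))*(-5) = ((6 - 4)*√(19 + 6*(-⅖)))*(-5) = (2*√(19 - 12/5))*(-5) = (2*√(83/5))*(-5) = (2*(√415/5))*(-5) = (2*√415/5)*(-5) = -2*√415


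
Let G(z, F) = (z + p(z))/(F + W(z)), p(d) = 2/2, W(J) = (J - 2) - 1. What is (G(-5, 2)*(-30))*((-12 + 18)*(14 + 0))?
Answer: -1680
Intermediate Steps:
W(J) = -3 + J (W(J) = (-2 + J) - 1 = -3 + J)
p(d) = 1 (p(d) = 2*(½) = 1)
G(z, F) = (1 + z)/(-3 + F + z) (G(z, F) = (z + 1)/(F + (-3 + z)) = (1 + z)/(-3 + F + z))
(G(-5, 2)*(-30))*((-12 + 18)*(14 + 0)) = (((1 - 5)/(-3 + 2 - 5))*(-30))*((-12 + 18)*(14 + 0)) = ((-4/(-6))*(-30))*(6*14) = (-⅙*(-4)*(-30))*84 = ((⅔)*(-30))*84 = -20*84 = -1680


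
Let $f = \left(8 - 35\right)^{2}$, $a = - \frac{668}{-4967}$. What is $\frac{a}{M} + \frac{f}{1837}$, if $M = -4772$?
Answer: $\frac{4319478220}{10885384147} \approx 0.39681$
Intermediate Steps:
$a = \frac{668}{4967}$ ($a = \left(-668\right) \left(- \frac{1}{4967}\right) = \frac{668}{4967} \approx 0.13449$)
$f = 729$ ($f = \left(-27\right)^{2} = 729$)
$\frac{a}{M} + \frac{f}{1837} = \frac{668}{4967 \left(-4772\right)} + \frac{729}{1837} = \frac{668}{4967} \left(- \frac{1}{4772}\right) + 729 \cdot \frac{1}{1837} = - \frac{167}{5925631} + \frac{729}{1837} = \frac{4319478220}{10885384147}$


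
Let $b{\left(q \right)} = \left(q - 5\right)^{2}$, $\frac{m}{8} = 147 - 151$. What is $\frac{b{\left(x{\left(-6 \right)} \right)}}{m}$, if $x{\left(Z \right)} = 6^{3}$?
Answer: $- \frac{44521}{32} \approx -1391.3$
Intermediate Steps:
$m = -32$ ($m = 8 \left(147 - 151\right) = 8 \left(-4\right) = -32$)
$x{\left(Z \right)} = 216$
$b{\left(q \right)} = \left(-5 + q\right)^{2}$
$\frac{b{\left(x{\left(-6 \right)} \right)}}{m} = \frac{\left(-5 + 216\right)^{2}}{-32} = - \frac{211^{2}}{32} = \left(- \frac{1}{32}\right) 44521 = - \frac{44521}{32}$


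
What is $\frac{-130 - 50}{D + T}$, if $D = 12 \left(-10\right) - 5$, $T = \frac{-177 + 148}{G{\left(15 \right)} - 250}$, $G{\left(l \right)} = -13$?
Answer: $\frac{23670}{16423} \approx 1.4413$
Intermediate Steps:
$T = \frac{29}{263}$ ($T = \frac{-177 + 148}{-13 - 250} = - \frac{29}{-263} = \left(-29\right) \left(- \frac{1}{263}\right) = \frac{29}{263} \approx 0.11027$)
$D = -125$ ($D = -120 - 5 = -125$)
$\frac{-130 - 50}{D + T} = \frac{-130 - 50}{-125 + \frac{29}{263}} = - \frac{180}{- \frac{32846}{263}} = \left(-180\right) \left(- \frac{263}{32846}\right) = \frac{23670}{16423}$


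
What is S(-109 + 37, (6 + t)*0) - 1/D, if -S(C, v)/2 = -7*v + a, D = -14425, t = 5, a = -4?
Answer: 115401/14425 ≈ 8.0001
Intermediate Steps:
S(C, v) = 8 + 14*v (S(C, v) = -2*(-7*v - 4) = -2*(-4 - 7*v) = 8 + 14*v)
S(-109 + 37, (6 + t)*0) - 1/D = (8 + 14*((6 + 5)*0)) - 1/(-14425) = (8 + 14*(11*0)) - 1*(-1/14425) = (8 + 14*0) + 1/14425 = (8 + 0) + 1/14425 = 8 + 1/14425 = 115401/14425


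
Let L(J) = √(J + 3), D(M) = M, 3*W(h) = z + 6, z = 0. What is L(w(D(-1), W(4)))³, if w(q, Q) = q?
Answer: 2*√2 ≈ 2.8284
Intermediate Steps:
W(h) = 2 (W(h) = (0 + 6)/3 = (⅓)*6 = 2)
L(J) = √(3 + J)
L(w(D(-1), W(4)))³ = (√(3 - 1))³ = (√2)³ = 2*√2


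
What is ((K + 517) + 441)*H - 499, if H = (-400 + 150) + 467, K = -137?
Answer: 177658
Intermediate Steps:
H = 217 (H = -250 + 467 = 217)
((K + 517) + 441)*H - 499 = ((-137 + 517) + 441)*217 - 499 = (380 + 441)*217 - 499 = 821*217 - 499 = 178157 - 499 = 177658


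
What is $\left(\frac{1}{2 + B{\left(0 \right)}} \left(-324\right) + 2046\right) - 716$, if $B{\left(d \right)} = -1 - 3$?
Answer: $1492$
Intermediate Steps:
$B{\left(d \right)} = -4$ ($B{\left(d \right)} = -1 - 3 = -4$)
$\left(\frac{1}{2 + B{\left(0 \right)}} \left(-324\right) + 2046\right) - 716 = \left(\frac{1}{2 - 4} \left(-324\right) + 2046\right) - 716 = \left(\frac{1}{-2} \left(-324\right) + 2046\right) - 716 = \left(\left(- \frac{1}{2}\right) \left(-324\right) + 2046\right) - 716 = \left(162 + 2046\right) - 716 = 2208 - 716 = 1492$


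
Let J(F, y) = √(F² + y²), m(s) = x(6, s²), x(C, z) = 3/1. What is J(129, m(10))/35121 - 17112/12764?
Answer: -4278/3191 + 5*√74/11707 ≈ -1.3370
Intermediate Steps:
x(C, z) = 3 (x(C, z) = 3*1 = 3)
m(s) = 3
J(129, m(10))/35121 - 17112/12764 = √(129² + 3²)/35121 - 17112/12764 = √(16641 + 9)*(1/35121) - 17112*1/12764 = √16650*(1/35121) - 4278/3191 = (15*√74)*(1/35121) - 4278/3191 = 5*√74/11707 - 4278/3191 = -4278/3191 + 5*√74/11707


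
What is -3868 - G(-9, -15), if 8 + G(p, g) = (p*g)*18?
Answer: -6290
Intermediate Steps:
G(p, g) = -8 + 18*g*p (G(p, g) = -8 + (p*g)*18 = -8 + (g*p)*18 = -8 + 18*g*p)
-3868 - G(-9, -15) = -3868 - (-8 + 18*(-15)*(-9)) = -3868 - (-8 + 2430) = -3868 - 1*2422 = -3868 - 2422 = -6290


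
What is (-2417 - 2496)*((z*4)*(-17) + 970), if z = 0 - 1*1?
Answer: -5099694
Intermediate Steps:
z = -1 (z = 0 - 1 = -1)
(-2417 - 2496)*((z*4)*(-17) + 970) = (-2417 - 2496)*(-1*4*(-17) + 970) = -4913*(-4*(-17) + 970) = -4913*(68 + 970) = -4913*1038 = -5099694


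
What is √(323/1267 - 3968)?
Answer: I*√6369377511/1267 ≈ 62.99*I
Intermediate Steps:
√(323/1267 - 3968) = √(-5027133/1267) = I*√6369377511/1267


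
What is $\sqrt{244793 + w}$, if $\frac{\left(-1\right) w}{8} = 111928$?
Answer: $i \sqrt{650631} \approx 806.62 i$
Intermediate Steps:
$w = -895424$ ($w = \left(-8\right) 111928 = -895424$)
$\sqrt{244793 + w} = \sqrt{244793 - 895424} = \sqrt{-650631} = i \sqrt{650631}$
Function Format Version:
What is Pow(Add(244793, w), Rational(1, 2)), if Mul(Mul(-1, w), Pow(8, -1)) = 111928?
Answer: Mul(I, Pow(650631, Rational(1, 2))) ≈ Mul(806.62, I)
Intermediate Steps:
w = -895424 (w = Mul(-8, 111928) = -895424)
Pow(Add(244793, w), Rational(1, 2)) = Pow(Add(244793, -895424), Rational(1, 2)) = Pow(-650631, Rational(1, 2)) = Mul(I, Pow(650631, Rational(1, 2)))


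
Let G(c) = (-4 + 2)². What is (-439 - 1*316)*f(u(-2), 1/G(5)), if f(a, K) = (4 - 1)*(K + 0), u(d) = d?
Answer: -2265/4 ≈ -566.25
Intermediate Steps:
G(c) = 4 (G(c) = (-2)² = 4)
f(a, K) = 3*K
(-439 - 1*316)*f(u(-2), 1/G(5)) = (-439 - 1*316)*(3/4) = (-439 - 316)*(3*(¼)) = -755*¾ = -2265/4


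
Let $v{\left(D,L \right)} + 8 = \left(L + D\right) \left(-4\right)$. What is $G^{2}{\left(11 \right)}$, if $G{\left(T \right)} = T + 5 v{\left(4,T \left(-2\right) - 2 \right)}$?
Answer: $137641$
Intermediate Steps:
$v{\left(D,L \right)} = -8 - 4 D - 4 L$ ($v{\left(D,L \right)} = -8 + \left(L + D\right) \left(-4\right) = -8 + \left(D + L\right) \left(-4\right) = -8 - \left(4 D + 4 L\right) = -8 - 4 D - 4 L$)
$G{\left(T \right)} = -80 + 41 T$ ($G{\left(T \right)} = T + 5 \left(-8 - 16 - 4 \left(T \left(-2\right) - 2\right)\right) = T + 5 \left(-8 - 16 - 4 \left(- 2 T - 2\right)\right) = T + 5 \left(-8 - 16 - 4 \left(-2 - 2 T\right)\right) = T + 5 \left(-8 - 16 + \left(8 + 8 T\right)\right) = T + 5 \left(-16 + 8 T\right) = T + \left(-80 + 40 T\right) = -80 + 41 T$)
$G^{2}{\left(11 \right)} = \left(-80 + 41 \cdot 11\right)^{2} = \left(-80 + 451\right)^{2} = 371^{2} = 137641$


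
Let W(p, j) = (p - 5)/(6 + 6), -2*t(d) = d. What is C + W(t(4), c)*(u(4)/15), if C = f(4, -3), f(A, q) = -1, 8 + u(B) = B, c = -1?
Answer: -38/45 ≈ -0.84444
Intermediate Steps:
t(d) = -d/2
u(B) = -8 + B
C = -1
W(p, j) = -5/12 + p/12 (W(p, j) = (-5 + p)/12 = (-5 + p)*(1/12) = -5/12 + p/12)
C + W(t(4), c)*(u(4)/15) = -1 + (-5/12 + (-½*4)/12)*((-8 + 4)/15) = -1 + (-5/12 + (1/12)*(-2))*(-4*1/15) = -1 + (-5/12 - ⅙)*(-4/15) = -1 - 7/12*(-4/15) = -1 + 7/45 = -38/45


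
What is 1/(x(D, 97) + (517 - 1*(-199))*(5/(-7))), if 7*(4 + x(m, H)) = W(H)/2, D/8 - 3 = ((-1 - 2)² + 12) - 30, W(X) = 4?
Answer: -7/3606 ≈ -0.0019412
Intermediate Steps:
D = -48 (D = 24 + 8*(((-1 - 2)² + 12) - 30) = 24 + 8*(((-3)² + 12) - 30) = 24 + 8*((9 + 12) - 30) = 24 + 8*(21 - 30) = 24 + 8*(-9) = 24 - 72 = -48)
x(m, H) = -26/7 (x(m, H) = -4 + (4/2)/7 = -4 + (4*(½))/7 = -4 + (⅐)*2 = -4 + 2/7 = -26/7)
1/(x(D, 97) + (517 - 1*(-199))*(5/(-7))) = 1/(-26/7 + (517 - 1*(-199))*(5/(-7))) = 1/(-26/7 + (517 + 199)*(5*(-⅐))) = 1/(-26/7 + 716*(-5/7)) = 1/(-26/7 - 3580/7) = 1/(-3606/7) = -7/3606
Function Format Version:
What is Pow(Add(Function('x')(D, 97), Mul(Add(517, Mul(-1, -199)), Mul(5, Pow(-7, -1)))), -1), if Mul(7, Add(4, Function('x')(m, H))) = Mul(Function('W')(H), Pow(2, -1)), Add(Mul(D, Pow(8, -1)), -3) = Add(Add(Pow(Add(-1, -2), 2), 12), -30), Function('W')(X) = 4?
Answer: Rational(-7, 3606) ≈ -0.0019412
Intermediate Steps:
D = -48 (D = Add(24, Mul(8, Add(Add(Pow(Add(-1, -2), 2), 12), -30))) = Add(24, Mul(8, Add(Add(Pow(-3, 2), 12), -30))) = Add(24, Mul(8, Add(Add(9, 12), -30))) = Add(24, Mul(8, Add(21, -30))) = Add(24, Mul(8, -9)) = Add(24, -72) = -48)
Function('x')(m, H) = Rational(-26, 7) (Function('x')(m, H) = Add(-4, Mul(Rational(1, 7), Mul(4, Pow(2, -1)))) = Add(-4, Mul(Rational(1, 7), Mul(4, Rational(1, 2)))) = Add(-4, Mul(Rational(1, 7), 2)) = Add(-4, Rational(2, 7)) = Rational(-26, 7))
Pow(Add(Function('x')(D, 97), Mul(Add(517, Mul(-1, -199)), Mul(5, Pow(-7, -1)))), -1) = Pow(Add(Rational(-26, 7), Mul(Add(517, Mul(-1, -199)), Mul(5, Pow(-7, -1)))), -1) = Pow(Add(Rational(-26, 7), Mul(Add(517, 199), Mul(5, Rational(-1, 7)))), -1) = Pow(Add(Rational(-26, 7), Mul(716, Rational(-5, 7))), -1) = Pow(Add(Rational(-26, 7), Rational(-3580, 7)), -1) = Pow(Rational(-3606, 7), -1) = Rational(-7, 3606)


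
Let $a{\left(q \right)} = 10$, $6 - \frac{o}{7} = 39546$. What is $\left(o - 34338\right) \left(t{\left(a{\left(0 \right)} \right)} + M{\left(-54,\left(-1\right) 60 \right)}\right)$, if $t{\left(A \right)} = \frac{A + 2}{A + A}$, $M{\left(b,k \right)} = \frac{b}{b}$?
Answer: $- \frac{2488944}{5} \approx -4.9779 \cdot 10^{5}$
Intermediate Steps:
$o = -276780$ ($o = 42 - 276822 = -276780$)
$M{\left(b,k \right)} = 1$
$t{\left(A \right)} = \frac{2 + A}{2 A}$
$\left(o - 34338\right) \left(t{\left(a{\left(0 \right)} \right)} + M{\left(-54,\left(-1\right) 60 \right)}\right) = \left(-276780 - 34338\right) \left(\frac{2 + 10}{2 \cdot 10} + 1\right) = - 311118 \left(\frac{1}{2} \cdot \frac{1}{10} \cdot 12 + 1\right) = - 311118 \left(\frac{3}{5} + 1\right) = \left(-311118\right) \frac{8}{5} = - \frac{2488944}{5}$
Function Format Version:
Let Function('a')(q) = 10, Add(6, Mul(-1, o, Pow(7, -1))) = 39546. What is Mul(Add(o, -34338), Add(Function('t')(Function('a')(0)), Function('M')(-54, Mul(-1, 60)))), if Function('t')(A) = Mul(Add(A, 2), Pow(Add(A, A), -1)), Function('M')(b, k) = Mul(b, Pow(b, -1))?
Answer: Rational(-2488944, 5) ≈ -4.9779e+5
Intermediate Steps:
o = -276780 (o = Add(42, Mul(-7, 39546)) = Add(42, -276822) = -276780)
Function('M')(b, k) = 1
Function('t')(A) = Mul(Rational(1, 2), Pow(A, -1), Add(2, A)) (Function('t')(A) = Mul(Add(2, A), Pow(Mul(2, A), -1)) = Mul(Add(2, A), Mul(Rational(1, 2), Pow(A, -1))) = Mul(Rational(1, 2), Pow(A, -1), Add(2, A)))
Mul(Add(o, -34338), Add(Function('t')(Function('a')(0)), Function('M')(-54, Mul(-1, 60)))) = Mul(Add(-276780, -34338), Add(Mul(Rational(1, 2), Pow(10, -1), Add(2, 10)), 1)) = Mul(-311118, Add(Mul(Rational(1, 2), Rational(1, 10), 12), 1)) = Mul(-311118, Add(Rational(3, 5), 1)) = Mul(-311118, Rational(8, 5)) = Rational(-2488944, 5)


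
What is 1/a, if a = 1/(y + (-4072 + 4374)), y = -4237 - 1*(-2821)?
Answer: -1114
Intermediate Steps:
y = -1416 (y = -4237 + 2821 = -1416)
a = -1/1114 (a = 1/(-1416 + (-4072 + 4374)) = 1/(-1416 + 302) = 1/(-1114) = -1/1114 ≈ -0.00089767)
1/a = 1/(-1/1114) = -1114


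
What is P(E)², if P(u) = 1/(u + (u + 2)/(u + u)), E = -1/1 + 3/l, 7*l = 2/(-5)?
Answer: 11449/32182929 ≈ 0.00035575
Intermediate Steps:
l = -2/35 (l = (2/(-5))/7 = (2*(-⅕))/7 = (⅐)*(-⅖) = -2/35 ≈ -0.057143)
E = -107/2 (E = -1/1 + 3/(-2/35) = -1*1 + 3*(-35/2) = -1 - 105/2 = -107/2 ≈ -53.500)
P(u) = 1/(u + (2 + u)/(2*u)) (P(u) = 1/(u + (2 + u)/((2*u))) = 1/(u + (2 + u)*(1/(2*u))) = 1/(u + (2 + u)/(2*u)))
P(E)² = (2*(-107/2)/(2 - 107/2 + 2*(-107/2)²))² = (2*(-107/2)/(2 - 107/2 + 2*(11449/4)))² = (2*(-107/2)/(2 - 107/2 + 11449/2))² = (2*(-107/2)/5673)² = (2*(-107/2)*(1/5673))² = (-107/5673)² = 11449/32182929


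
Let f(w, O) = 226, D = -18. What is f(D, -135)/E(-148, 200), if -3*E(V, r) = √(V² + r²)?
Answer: -339*√3869/7738 ≈ -2.7250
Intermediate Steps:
E(V, r) = -√(V² + r²)/3
f(D, -135)/E(-148, 200) = 226/((-√((-148)² + 200²)/3)) = 226/((-√(21904 + 40000)/3)) = 226/((-4*√3869/3)) = 226*(-3*√3869/15476) = -339*√3869/7738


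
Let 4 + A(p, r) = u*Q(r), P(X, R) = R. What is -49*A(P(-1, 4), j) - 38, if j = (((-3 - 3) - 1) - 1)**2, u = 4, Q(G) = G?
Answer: -12386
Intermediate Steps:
j = 64 (j = ((-6 - 1) - 1)**2 = (-7 - 1)**2 = (-8)**2 = 64)
A(p, r) = -4 + 4*r
-49*A(P(-1, 4), j) - 38 = -49*(-4 + 4*64) - 38 = -49*(-4 + 256) - 38 = -49*252 - 38 = -12348 - 38 = -12386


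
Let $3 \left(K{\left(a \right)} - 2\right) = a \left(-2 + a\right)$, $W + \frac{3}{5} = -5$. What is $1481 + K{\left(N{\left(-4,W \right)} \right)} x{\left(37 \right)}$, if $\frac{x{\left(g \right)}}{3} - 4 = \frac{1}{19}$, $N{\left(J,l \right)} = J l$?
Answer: $\frac{1594673}{475} \approx 3357.2$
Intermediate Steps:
$W = - \frac{28}{5}$ ($W = - \frac{3}{5} - 5 = - \frac{28}{5} \approx -5.6$)
$x{\left(g \right)} = \frac{231}{19}$ ($x{\left(g \right)} = 12 + \frac{3}{19} = \frac{231}{19}$)
$K{\left(a \right)} = 2 + \frac{a \left(-2 + a\right)}{3}$
$1481 + K{\left(N{\left(-4,W \right)} \right)} x{\left(37 \right)} = 1481 + \left(2 - \frac{2 \left(\left(-4\right) \left(- \frac{28}{5}\right)\right)}{3} + \frac{\left(\left(-4\right) \left(- \frac{28}{5}\right)\right)^{2}}{3}\right) \frac{231}{19} = 1481 + \left(2 - \frac{224}{15} + \frac{\left(\frac{112}{5}\right)^{2}}{3}\right) \frac{231}{19} = 1481 + \left(2 - \frac{224}{15} + \frac{1}{3} \cdot \frac{12544}{25}\right) \frac{231}{19} = 1481 + \left(2 - \frac{224}{15} + \frac{12544}{75}\right) \frac{231}{19} = 1481 + \frac{3858}{25} \cdot \frac{231}{19} = 1481 + \frac{891198}{475} = \frac{1594673}{475}$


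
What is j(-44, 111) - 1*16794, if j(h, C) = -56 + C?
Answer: -16739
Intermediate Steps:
j(-44, 111) - 1*16794 = (-56 + 111) - 1*16794 = 55 - 16794 = -16739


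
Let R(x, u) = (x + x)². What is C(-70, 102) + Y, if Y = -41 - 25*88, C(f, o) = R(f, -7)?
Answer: 17359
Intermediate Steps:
R(x, u) = 4*x² (R(x, u) = (2*x)² = 4*x²)
C(f, o) = 4*f²
Y = -2241 (Y = -41 - 2200 = -2241)
C(-70, 102) + Y = 4*(-70)² - 2241 = 4*4900 - 2241 = 19600 - 2241 = 17359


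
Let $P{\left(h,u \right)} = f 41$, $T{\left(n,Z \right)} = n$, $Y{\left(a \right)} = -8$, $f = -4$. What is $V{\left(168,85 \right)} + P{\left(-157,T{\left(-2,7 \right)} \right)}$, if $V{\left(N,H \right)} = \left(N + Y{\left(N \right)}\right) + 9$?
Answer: $5$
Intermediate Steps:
$P{\left(h,u \right)} = -164$ ($P{\left(h,u \right)} = \left(-4\right) 41 = -164$)
$V{\left(N,H \right)} = 1 + N$ ($V{\left(N,H \right)} = \left(N - 8\right) + 9 = \left(-8 + N\right) + 9 = 1 + N$)
$V{\left(168,85 \right)} + P{\left(-157,T{\left(-2,7 \right)} \right)} = \left(1 + 168\right) - 164 = 169 - 164 = 5$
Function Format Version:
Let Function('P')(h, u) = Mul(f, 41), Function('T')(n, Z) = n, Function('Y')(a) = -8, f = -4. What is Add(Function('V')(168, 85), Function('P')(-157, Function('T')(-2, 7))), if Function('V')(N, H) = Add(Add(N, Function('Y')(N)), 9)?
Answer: 5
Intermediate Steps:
Function('P')(h, u) = -164 (Function('P')(h, u) = Mul(-4, 41) = -164)
Function('V')(N, H) = Add(1, N) (Function('V')(N, H) = Add(Add(N, -8), 9) = Add(Add(-8, N), 9) = Add(1, N))
Add(Function('V')(168, 85), Function('P')(-157, Function('T')(-2, 7))) = Add(Add(1, 168), -164) = Add(169, -164) = 5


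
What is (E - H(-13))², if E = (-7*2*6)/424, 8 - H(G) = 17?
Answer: 870489/11236 ≈ 77.473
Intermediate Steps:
H(G) = -9 (H(G) = 8 - 1*17 = 8 - 17 = -9)
E = -21/106 (E = -14*6*(1/424) = -84*1/424 = -21/106 ≈ -0.19811)
(E - H(-13))² = (-21/106 - 1*(-9))² = (-21/106 + 9)² = (933/106)² = 870489/11236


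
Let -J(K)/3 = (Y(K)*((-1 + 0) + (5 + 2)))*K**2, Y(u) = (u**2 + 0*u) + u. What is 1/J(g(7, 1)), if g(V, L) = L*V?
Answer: -1/49392 ≈ -2.0246e-5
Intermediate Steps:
Y(u) = u + u**2 (Y(u) = (u**2 + 0) + u = u**2 + u = u + u**2)
J(K) = -18*K**3*(1 + K) (J(K) = -3*(K*(1 + K))*((-1 + 0) + (5 + 2))*K**2 = -3*(K*(1 + K))*(-1 + 7)*K**2 = -3*(K*(1 + K))*6*K**2 = -3*6*K*(1 + K)*K**2 = -18*K**3*(1 + K))
1/J(g(7, 1)) = 1/(18*(1*7)**3*(-1 - 7)) = 1/(18*7**3*(-1 - 1*7)) = 1/(18*343*(-1 - 7)) = 1/(18*343*(-8)) = 1/(-49392) = -1/49392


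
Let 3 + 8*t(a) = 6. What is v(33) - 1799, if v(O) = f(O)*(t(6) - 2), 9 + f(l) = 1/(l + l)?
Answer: -942163/528 ≈ -1784.4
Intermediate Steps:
f(l) = -9 + 1/(2*l) (f(l) = -9 + 1/(l + l) = -9 + 1/(2*l))
t(a) = 3/8 (t(a) = -3/8 + (⅛)*6 = -3/8 + ¾ = 3/8)
v(O) = 117/8 - 13/(16*O) (v(O) = (-9 + 1/(2*O))*(3/8 - 2) = (-9 + 1/(2*O))*(-13/8) = 117/8 - 13/(16*O))
v(33) - 1799 = (13/16)*(-1 + 18*33)/33 - 1799 = (13/16)*(1/33)*(-1 + 594) - 1799 = (13/16)*(1/33)*593 - 1799 = 7709/528 - 1799 = -942163/528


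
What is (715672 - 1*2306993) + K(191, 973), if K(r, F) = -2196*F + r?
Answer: -3727838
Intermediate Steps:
K(r, F) = r - 2196*F
(715672 - 1*2306993) + K(191, 973) = (715672 - 1*2306993) + (191 - 2196*973) = (715672 - 2306993) + (191 - 2136708) = -1591321 - 2136517 = -3727838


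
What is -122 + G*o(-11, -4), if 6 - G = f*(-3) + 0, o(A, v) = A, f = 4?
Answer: -320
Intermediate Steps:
G = 18 (G = 6 - (4*(-3) + 0) = 6 - (-12 + 0) = 6 - 1*(-12) = 6 + 12 = 18)
-122 + G*o(-11, -4) = -122 + 18*(-11) = -122 - 198 = -320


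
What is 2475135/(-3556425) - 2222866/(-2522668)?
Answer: 55383745129/299055984730 ≈ 0.18520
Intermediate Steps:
2475135/(-3556425) - 2222866/(-2522668) = 2475135*(-1/3556425) - 2222866*(-1/2522668) = -165009/237095 + 1111433/1261334 = 55383745129/299055984730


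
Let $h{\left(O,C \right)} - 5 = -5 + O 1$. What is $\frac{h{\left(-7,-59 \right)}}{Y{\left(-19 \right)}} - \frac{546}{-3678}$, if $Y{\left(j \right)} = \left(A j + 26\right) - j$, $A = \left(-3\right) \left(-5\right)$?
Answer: $\frac{26131}{147120} \approx 0.17762$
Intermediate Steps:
$A = 15$
$h{\left(O,C \right)} = O$ ($h{\left(O,C \right)} = 5 + \left(-5 + O 1\right) = 5 + \left(-5 + O\right) = O$)
$Y{\left(j \right)} = 26 + 14 j$ ($Y{\left(j \right)} = \left(15 j + 26\right) - j = \left(26 + 15 j\right) - j = 26 + 14 j$)
$\frac{h{\left(-7,-59 \right)}}{Y{\left(-19 \right)}} - \frac{546}{-3678} = - \frac{7}{26 + 14 \left(-19\right)} - \frac{546}{-3678} = - \frac{7}{26 - 266} - - \frac{91}{613} = - \frac{7}{-240} + \frac{91}{613} = \left(-7\right) \left(- \frac{1}{240}\right) + \frac{91}{613} = \frac{7}{240} + \frac{91}{613} = \frac{26131}{147120}$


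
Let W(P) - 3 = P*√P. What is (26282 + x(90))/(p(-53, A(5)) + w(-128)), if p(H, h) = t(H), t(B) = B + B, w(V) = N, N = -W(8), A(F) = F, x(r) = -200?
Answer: -2842938/11369 + 417312*√2/11369 ≈ -198.15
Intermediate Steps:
W(P) = 3 + P^(3/2) (W(P) = 3 + P*√P = 3 + P^(3/2))
N = -3 - 16*√2 (N = -(3 + 8^(3/2)) = -(3 + 16*√2) = -3 - 16*√2 ≈ -25.627)
w(V) = -3 - 16*√2
t(B) = 2*B
p(H, h) = 2*H
(26282 + x(90))/(p(-53, A(5)) + w(-128)) = (26282 - 200)/(2*(-53) + (-3 - 16*√2)) = 26082/(-106 + (-3 - 16*√2)) = 26082/(-109 - 16*√2)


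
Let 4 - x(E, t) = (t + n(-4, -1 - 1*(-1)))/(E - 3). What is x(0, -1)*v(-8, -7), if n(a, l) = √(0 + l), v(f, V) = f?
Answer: -88/3 ≈ -29.333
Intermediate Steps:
n(a, l) = √l
x(E, t) = 4 - t/(-3 + E) (x(E, t) = 4 - (t + √(-1 - 1*(-1)))/(E - 3) = 4 - (t + √(-1 + 1))/(-3 + E) = 4 - (t + √0)/(-3 + E) = 4 - (t + 0)/(-3 + E) = 4 - t/(-3 + E))
x(0, -1)*v(-8, -7) = ((-12 - 1*(-1) + 4*0)/(-3 + 0))*(-8) = ((-12 + 1 + 0)/(-3))*(-8) = -⅓*(-11)*(-8) = (11/3)*(-8) = -88/3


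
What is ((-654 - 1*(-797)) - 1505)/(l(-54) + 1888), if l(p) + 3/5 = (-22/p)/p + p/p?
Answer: -9928980/13766381 ≈ -0.72125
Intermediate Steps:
l(p) = ⅖ - 22/p² (l(p) = -⅗ + ((-22/p)/p + p/p) = -⅗ + (-22/p² + 1) = -⅗ + (1 - 22/p²) = ⅖ - 22/p²)
((-654 - 1*(-797)) - 1505)/(l(-54) + 1888) = ((-654 - 1*(-797)) - 1505)/((⅖ - 22/(-54)²) + 1888) = ((-654 + 797) - 1505)/((⅖ - 22*1/2916) + 1888) = (143 - 1505)/((⅖ - 11/1458) + 1888) = -1362/(2861/7290 + 1888) = -1362/13766381/7290 = -1362*7290/13766381 = -9928980/13766381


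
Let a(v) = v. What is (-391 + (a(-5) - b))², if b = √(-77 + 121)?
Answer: 156860 + 1584*√11 ≈ 1.6211e+5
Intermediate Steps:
b = 2*√11 (b = √44 = 2*√11 ≈ 6.6332)
(-391 + (a(-5) - b))² = (-391 + (-5 - 2*√11))² = (-396 - 2*√11)²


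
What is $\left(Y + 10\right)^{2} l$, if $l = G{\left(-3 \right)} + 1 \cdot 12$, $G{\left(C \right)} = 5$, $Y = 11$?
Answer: $7497$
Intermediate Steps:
$l = 17$ ($l = 5 + 1 \cdot 12 = 5 + 12 = 17$)
$\left(Y + 10\right)^{2} l = \left(11 + 10\right)^{2} \cdot 17 = 21^{2} \cdot 17 = 441 \cdot 17 = 7497$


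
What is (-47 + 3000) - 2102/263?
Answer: 774537/263 ≈ 2945.0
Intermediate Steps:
(-47 + 3000) - 2102/263 = 2953 - 2102*1/263 = 2953 - 2102/263 = 774537/263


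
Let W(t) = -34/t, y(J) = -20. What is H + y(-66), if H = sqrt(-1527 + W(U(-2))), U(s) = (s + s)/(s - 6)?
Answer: -20 + I*sqrt(1595) ≈ -20.0 + 39.937*I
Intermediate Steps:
U(s) = 2*s/(-6 + s) (U(s) = (2*s)/(-6 + s) = 2*s/(-6 + s))
H = I*sqrt(1595) (H = sqrt(-1527 - 34/(2*(-2)/(-6 - 2))) = sqrt(-1527 - 34/(2*(-2)/(-8))) = sqrt(-1527 - 34/(2*(-2)*(-1/8))) = sqrt(-1527 - 34/1/2) = sqrt(-1527 - 34*2) = sqrt(-1527 - 68) = sqrt(-1595) = I*sqrt(1595) ≈ 39.937*I)
H + y(-66) = I*sqrt(1595) - 20 = -20 + I*sqrt(1595)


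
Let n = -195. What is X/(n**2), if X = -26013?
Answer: -667/975 ≈ -0.68410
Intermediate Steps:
X/(n**2) = -26013/((-195)**2) = -26013/38025 = -26013*1/38025 = -667/975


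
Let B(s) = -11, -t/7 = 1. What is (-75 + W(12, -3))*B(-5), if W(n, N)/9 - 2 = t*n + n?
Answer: 7755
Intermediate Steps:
t = -7 (t = -7*1 = -7)
W(n, N) = 18 - 54*n (W(n, N) = 18 + 9*(-7*n + n) = 18 + 9*(-6*n) = 18 - 54*n)
(-75 + W(12, -3))*B(-5) = (-75 + (18 - 54*12))*(-11) = (-75 + (18 - 648))*(-11) = (-75 - 630)*(-11) = -705*(-11) = 7755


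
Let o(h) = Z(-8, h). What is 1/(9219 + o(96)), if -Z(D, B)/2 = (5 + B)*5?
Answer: 1/8209 ≈ 0.00012182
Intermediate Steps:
Z(D, B) = -50 - 10*B (Z(D, B) = -2*(5 + B)*5 = -2*(25 + 5*B) = -50 - 10*B)
o(h) = -50 - 10*h
1/(9219 + o(96)) = 1/(9219 + (-50 - 10*96)) = 1/(9219 + (-50 - 960)) = 1/(9219 - 1010) = 1/8209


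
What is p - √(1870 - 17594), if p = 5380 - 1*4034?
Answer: 1346 - 2*I*√3931 ≈ 1346.0 - 125.4*I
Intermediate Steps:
p = 1346 (p = 5380 - 4034 = 1346)
p - √(1870 - 17594) = 1346 - √(1870 - 17594) = 1346 - √(-15724) = 1346 - 2*I*√3931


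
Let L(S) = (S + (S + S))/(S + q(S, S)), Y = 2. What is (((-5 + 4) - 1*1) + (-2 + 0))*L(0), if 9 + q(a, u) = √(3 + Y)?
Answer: 0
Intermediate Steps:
q(a, u) = -9 + √5 (q(a, u) = -9 + √(3 + 2) = -9 + √5)
L(S) = 3*S/(-9 + S + √5) (L(S) = (S + (S + S))/(S + (-9 + √5)) = (S + 2*S)/(-9 + S + √5) = (3*S)/(-9 + S + √5) = 3*S/(-9 + S + √5))
(((-5 + 4) - 1*1) + (-2 + 0))*L(0) = (((-5 + 4) - 1*1) + (-2 + 0))*(3*0/(-9 + 0 + √5)) = ((-1 - 1) - 2)*(3*0/(-9 + √5)) = (-2 - 2)*0 = -4*0 = 0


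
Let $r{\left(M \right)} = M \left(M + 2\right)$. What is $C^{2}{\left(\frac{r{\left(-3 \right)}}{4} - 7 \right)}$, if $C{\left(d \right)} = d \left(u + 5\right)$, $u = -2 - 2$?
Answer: $\frac{625}{16} \approx 39.063$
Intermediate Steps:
$r{\left(M \right)} = M \left(2 + M\right)$
$u = -4$
$C{\left(d \right)} = d$ ($C{\left(d \right)} = d \left(-4 + 5\right) = d 1 = d$)
$C^{2}{\left(\frac{r{\left(-3 \right)}}{4} - 7 \right)} = \left(\frac{\left(-3\right) \left(2 - 3\right)}{4} - 7\right)^{2} = \left(\left(-3\right) \left(-1\right) \frac{1}{4} - 7\right)^{2} = \left(3 \cdot \frac{1}{4} - 7\right)^{2} = \left(\frac{3}{4} - 7\right)^{2} = \left(- \frac{25}{4}\right)^{2} = \frac{625}{16}$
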